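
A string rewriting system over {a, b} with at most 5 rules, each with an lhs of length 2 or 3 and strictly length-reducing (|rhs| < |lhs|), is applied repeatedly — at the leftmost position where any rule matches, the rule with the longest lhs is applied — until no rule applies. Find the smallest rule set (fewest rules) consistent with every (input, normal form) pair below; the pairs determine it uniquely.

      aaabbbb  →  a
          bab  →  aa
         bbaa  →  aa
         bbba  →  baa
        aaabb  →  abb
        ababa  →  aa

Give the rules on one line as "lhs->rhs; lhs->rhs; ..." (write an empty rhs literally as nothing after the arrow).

aaa->a; bab->aa; bba->a; bbb->ba

  | aaabbbb => abbbb => abab => aaa => a
  | bab => aa
  | bbaa => aa
  | bbba => baa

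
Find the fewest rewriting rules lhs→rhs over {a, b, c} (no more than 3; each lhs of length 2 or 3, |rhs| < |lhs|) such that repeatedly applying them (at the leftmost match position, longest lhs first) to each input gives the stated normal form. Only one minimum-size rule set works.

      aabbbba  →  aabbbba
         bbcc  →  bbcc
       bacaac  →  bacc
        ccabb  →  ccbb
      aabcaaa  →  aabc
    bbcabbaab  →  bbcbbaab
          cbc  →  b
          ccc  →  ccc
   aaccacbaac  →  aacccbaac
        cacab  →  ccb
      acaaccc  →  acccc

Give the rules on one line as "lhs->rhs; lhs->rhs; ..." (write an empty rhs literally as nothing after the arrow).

ca->c; cbc->b

  | aabbbba
  | bbcc
  | bacaac => bacac => bacc
  | ccabb => ccbb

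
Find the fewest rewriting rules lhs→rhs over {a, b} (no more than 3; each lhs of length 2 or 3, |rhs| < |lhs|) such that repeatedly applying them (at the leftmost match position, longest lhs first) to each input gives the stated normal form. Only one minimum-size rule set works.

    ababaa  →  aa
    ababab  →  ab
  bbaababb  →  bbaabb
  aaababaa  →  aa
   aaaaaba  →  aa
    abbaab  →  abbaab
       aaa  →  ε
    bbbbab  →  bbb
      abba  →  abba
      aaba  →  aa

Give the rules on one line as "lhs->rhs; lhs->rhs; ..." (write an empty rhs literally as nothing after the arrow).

  | ababaa => abaa => aa
  | ababab => abab => ab
  | bbaababb => bbaabb
  | aaababaa => babaa => aa

aaa->; aba->a; bab->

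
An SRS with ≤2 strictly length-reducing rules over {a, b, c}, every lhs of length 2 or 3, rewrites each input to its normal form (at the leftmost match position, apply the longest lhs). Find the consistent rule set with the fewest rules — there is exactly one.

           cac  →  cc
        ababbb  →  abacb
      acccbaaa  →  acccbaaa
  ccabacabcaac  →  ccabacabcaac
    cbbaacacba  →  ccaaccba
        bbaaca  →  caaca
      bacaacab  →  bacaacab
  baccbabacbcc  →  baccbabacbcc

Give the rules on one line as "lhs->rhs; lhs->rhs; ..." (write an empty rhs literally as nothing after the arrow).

bb->c; cac->cc

  | cac => cc
  | ababbb => abacb
  | acccbaaa
  | ccabacabcaac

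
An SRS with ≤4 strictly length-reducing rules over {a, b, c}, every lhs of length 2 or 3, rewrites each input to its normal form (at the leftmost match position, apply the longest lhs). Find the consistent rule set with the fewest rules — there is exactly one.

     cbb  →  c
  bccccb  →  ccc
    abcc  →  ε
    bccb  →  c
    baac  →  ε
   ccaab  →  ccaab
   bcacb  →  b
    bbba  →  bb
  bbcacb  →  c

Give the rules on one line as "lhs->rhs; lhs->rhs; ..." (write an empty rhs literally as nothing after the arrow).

ac->; ba->; bc->; cb->c

  | cbb => cb => c
  | bccccb => cccb => ccc
  | abcc => ac => ε
  | bccb => cb => c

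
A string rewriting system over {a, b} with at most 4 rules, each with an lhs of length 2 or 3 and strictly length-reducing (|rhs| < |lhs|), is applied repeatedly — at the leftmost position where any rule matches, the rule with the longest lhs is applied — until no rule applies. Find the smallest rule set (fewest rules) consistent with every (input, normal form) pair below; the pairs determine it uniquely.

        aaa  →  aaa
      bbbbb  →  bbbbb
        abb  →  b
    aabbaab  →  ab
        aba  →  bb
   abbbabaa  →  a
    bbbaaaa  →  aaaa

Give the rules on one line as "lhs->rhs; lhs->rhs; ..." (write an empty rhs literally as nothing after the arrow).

  | aaa
  | bbbbb
  | abb => b
  | aabbaab => abaab => bbab => bab => ab

aba->bb; abb->b; ba->a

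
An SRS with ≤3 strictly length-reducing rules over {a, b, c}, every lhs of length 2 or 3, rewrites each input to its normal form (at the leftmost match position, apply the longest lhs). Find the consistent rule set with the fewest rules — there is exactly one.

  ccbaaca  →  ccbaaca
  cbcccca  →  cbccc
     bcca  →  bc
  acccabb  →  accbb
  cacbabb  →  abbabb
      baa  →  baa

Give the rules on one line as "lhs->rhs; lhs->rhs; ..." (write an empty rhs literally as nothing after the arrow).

  | ccbaaca
  | cbcccca => cbccc
  | bcca => bc
  | acccabb => accbb

cac->ab; cca->c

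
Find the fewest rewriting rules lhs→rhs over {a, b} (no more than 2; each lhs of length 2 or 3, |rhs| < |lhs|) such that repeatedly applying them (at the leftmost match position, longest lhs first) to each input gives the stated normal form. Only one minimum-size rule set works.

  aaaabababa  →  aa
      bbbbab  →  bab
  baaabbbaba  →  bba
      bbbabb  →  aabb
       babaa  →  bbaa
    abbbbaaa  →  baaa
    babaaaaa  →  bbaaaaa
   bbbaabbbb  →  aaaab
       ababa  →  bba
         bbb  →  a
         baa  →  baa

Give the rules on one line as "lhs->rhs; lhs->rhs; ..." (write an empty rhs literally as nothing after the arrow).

  | aaaabababa => aaabababa => aabababa => abababa => bababa => bbaba => bbba => aa
  | bbbbab => abab => bab
  | baaabbbaba => baaaaaba => baaaaba => baaaba => baaba => baba => bba
  | bbbabb => aabb

aba->ba; bbb->a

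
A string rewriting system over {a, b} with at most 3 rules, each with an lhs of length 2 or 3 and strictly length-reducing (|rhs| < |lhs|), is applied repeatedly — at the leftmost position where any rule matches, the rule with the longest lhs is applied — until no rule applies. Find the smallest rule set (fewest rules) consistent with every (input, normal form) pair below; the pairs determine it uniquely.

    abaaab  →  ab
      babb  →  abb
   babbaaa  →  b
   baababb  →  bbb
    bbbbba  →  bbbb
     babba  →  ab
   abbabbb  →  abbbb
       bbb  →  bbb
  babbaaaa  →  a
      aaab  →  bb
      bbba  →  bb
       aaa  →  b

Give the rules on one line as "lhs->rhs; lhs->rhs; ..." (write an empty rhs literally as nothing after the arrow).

  | abaaab => aaaab => bab => ab
  | babb => abb
  | babbaaa => abbaaa => abaa => aaa => b
  | baababb => aababb => aaabb => bbb

aaa->b; ba->a; bba->b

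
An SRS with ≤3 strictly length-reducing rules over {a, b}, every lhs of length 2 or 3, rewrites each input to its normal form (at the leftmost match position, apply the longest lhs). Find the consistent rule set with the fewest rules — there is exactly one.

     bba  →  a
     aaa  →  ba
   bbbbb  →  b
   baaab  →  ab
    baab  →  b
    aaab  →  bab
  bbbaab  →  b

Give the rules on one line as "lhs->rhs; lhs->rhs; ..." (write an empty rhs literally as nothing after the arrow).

  | bba => a
  | aaa => ba
  | bbbbb => bbb => b
  | baaab => bbab => ab

aa->b; bb->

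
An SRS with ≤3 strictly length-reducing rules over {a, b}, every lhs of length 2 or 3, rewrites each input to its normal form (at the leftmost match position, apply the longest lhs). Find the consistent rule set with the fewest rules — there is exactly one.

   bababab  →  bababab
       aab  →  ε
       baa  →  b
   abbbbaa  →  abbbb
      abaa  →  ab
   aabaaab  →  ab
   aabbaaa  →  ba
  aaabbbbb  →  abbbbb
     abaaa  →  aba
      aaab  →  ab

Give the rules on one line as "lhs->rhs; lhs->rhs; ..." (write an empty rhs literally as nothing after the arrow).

aa->; aab->

  | bababab
  | aab => ε
  | baa => b
  | abbbbaa => abbbb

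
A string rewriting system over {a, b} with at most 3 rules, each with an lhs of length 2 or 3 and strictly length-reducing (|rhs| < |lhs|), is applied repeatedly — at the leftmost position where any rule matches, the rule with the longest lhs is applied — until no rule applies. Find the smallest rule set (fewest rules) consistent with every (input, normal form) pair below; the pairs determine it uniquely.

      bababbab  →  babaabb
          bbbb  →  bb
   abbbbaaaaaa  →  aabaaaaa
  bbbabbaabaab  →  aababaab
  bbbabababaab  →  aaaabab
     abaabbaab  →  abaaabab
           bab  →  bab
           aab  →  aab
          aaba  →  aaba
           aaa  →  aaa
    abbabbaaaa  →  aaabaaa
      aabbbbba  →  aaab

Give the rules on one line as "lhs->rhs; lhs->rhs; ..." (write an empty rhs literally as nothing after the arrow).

bba->ab; bbb->bb

  | bababbab => babaabb
  | bbbb => bbb => bb
  | abbbbaaaaaa => abbbaaaaaa => abbaaaaaa => aabaaaaa
  | bbbabbaabaab => bbabbaabaab => abbbaabaab => abbaabaab => aababaab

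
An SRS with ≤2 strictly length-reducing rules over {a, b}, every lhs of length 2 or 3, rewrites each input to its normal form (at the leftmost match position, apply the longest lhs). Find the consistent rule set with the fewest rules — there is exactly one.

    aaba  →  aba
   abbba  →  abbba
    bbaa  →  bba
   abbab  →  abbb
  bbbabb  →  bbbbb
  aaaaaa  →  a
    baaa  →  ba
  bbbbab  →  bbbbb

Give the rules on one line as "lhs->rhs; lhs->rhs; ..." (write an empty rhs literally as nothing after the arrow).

aa->a; bab->bb

  | aaba => aba
  | abbba
  | bbaa => bba
  | abbab => abbb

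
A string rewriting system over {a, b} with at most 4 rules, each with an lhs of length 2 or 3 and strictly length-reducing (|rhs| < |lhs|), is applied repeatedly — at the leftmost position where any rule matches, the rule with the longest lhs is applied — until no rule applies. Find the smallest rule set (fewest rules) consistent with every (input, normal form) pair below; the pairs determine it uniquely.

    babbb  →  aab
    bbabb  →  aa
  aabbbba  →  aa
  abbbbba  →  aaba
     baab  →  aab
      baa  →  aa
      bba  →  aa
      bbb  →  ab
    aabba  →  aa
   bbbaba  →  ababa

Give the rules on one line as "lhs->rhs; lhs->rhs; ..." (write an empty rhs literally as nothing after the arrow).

  | babbb => baab => aab
  | bbabb => aabb => aaa => aa
  | aabbbba => aaabba => aabba => aaaa => aaa => aa
  | abbbbba => aabbba => aaaba => aaba

aaa->aa; baa->aa; bb->a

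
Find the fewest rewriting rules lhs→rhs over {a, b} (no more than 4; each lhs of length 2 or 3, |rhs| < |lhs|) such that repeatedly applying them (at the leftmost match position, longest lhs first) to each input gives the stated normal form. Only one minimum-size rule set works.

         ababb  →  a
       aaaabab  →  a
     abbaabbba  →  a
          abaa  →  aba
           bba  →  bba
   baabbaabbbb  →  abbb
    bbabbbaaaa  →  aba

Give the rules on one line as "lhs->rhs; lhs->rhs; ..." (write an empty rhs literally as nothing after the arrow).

  | ababb => aab => a
  | aaaabab => aaabab => aabab => aab => a
  | abbaabbba => abbabba => ababa => aaa => aa => a
  | abaa => aba

aa->a; aab->a; bab->a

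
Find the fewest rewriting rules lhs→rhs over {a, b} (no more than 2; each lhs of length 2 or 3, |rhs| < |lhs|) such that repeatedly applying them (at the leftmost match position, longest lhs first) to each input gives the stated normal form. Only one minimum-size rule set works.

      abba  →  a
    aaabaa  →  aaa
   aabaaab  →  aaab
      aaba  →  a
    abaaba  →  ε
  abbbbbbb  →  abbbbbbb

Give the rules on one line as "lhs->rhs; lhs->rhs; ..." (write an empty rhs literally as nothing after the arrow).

aba->; bba->

  | abba => a
  | aaabaa => aaa
  | aabaaab => aaab
  | aaba => a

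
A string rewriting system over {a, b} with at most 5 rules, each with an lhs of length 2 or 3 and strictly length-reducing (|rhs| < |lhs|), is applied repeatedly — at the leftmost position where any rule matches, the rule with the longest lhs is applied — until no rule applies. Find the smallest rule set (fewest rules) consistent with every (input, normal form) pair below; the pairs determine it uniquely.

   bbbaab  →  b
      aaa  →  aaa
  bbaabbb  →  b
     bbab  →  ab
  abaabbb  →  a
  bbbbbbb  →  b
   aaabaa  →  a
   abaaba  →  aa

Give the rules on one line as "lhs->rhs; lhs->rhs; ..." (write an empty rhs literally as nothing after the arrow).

aab->b; ba->a; baa->; bbb->

  | bbbaab => aab => b
  | aaa
  | bbaabbb => bbbb => b
  | bbab => bab => ab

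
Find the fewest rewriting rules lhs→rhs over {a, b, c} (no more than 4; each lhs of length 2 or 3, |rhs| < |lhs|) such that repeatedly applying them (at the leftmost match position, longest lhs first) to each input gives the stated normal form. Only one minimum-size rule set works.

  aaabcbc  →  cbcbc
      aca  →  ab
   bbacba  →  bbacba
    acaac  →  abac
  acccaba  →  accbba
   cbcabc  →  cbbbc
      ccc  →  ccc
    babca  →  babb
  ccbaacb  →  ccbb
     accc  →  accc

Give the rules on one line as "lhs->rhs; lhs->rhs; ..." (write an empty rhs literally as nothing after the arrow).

  | aaabcbc => cbcbc
  | aca => ab
  | bbacba
  | acaac => abac

aaa->c; aac->; ca->b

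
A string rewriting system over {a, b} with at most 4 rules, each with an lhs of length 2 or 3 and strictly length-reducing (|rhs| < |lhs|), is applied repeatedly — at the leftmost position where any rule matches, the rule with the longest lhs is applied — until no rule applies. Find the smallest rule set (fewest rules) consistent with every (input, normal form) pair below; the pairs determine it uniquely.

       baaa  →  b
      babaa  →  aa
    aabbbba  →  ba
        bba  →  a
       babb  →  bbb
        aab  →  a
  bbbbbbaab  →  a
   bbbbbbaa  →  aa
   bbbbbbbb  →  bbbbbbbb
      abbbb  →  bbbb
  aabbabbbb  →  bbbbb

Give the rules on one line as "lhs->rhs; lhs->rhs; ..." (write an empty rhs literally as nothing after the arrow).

aaa->; aab->a; ab->b; bba->a

  | baaa => b
  | babaa => bbaa => aa
  | aabbbba => abbba => bbba => ba
  | bba => a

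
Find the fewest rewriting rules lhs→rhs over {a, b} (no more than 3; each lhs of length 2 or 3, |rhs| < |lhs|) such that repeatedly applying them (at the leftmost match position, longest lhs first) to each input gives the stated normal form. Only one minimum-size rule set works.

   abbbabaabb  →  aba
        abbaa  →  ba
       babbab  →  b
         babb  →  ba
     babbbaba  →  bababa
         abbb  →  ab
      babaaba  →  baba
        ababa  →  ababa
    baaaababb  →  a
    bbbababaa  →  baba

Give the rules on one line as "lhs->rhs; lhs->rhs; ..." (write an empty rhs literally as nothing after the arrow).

aa->b; bb->

  | abbbabaabb => ababaabb => ababbbb => ababb => aba
  | abbaa => aaa => ba
  | babbab => baab => bbb => b
  | babb => ba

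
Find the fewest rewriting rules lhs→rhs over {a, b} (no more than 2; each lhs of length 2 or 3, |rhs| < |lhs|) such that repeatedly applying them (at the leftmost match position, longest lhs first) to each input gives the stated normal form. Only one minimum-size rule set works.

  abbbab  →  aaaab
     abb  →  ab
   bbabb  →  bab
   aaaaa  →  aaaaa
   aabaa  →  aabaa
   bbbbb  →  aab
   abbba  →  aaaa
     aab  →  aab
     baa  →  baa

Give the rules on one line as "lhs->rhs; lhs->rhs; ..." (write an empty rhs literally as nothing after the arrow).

bb->b; bbb->aa

  | abbbab => aaaab
  | abb => ab
  | bbabb => babb => bab
  | aaaaa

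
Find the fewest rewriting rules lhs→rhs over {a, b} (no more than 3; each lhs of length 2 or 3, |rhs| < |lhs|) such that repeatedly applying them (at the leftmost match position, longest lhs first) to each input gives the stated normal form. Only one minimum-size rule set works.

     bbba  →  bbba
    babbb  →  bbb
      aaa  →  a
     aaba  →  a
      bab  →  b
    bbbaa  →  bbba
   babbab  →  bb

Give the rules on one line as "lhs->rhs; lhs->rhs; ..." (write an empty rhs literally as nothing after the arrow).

  | bbba
  | babbb => bbb
  | aaa => aa => a
  | aaba => aba => a

aa->a; ab->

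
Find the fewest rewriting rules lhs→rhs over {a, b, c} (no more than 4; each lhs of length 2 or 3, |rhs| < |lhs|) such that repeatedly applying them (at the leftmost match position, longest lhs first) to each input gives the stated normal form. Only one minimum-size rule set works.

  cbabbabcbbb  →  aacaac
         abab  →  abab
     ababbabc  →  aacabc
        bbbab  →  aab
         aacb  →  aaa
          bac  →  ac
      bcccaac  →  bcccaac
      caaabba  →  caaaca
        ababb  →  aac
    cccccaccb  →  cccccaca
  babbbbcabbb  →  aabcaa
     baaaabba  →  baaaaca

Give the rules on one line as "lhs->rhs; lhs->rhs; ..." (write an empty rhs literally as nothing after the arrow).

  | cbabbabcbbb => aabbabcbbb => aacabcbbb => aacababb => aacabac => aacaac
  | abab
  | ababbabc => abacabc => aacabc
  | bbbab => cbab => aab

bac->ac; bb->c; cb->a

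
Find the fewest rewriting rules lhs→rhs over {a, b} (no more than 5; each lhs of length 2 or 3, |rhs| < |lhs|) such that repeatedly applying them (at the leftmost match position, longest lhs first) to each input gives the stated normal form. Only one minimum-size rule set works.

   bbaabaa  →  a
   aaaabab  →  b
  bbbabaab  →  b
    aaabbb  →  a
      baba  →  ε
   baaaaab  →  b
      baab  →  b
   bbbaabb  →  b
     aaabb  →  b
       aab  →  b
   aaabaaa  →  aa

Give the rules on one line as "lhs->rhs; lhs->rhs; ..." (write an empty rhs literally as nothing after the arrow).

ab->b; ba->; bb->b; bbb->a

  | bbaabaa => baabaa => abaa => baa => a
  | aaaabab => aaabab => aabab => abab => bab => b
  | bbbabaab => aabaab => abaab => baab => ab => b
  | aaabbb => aabbb => abbb => bbb => a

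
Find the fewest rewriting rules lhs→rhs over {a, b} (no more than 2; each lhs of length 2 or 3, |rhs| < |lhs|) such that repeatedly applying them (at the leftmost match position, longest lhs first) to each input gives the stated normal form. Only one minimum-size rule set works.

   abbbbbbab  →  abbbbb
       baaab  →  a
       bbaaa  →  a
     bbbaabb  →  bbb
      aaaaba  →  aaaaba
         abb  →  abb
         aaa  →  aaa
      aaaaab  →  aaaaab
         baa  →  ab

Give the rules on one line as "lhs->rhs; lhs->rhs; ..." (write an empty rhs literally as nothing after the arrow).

  | abbbbbbab => abbbbb
  | baaab => abab => a
  | bbaaa => baba => a
  | bbbaabb => bbabbb => bbb

baa->ab; bab->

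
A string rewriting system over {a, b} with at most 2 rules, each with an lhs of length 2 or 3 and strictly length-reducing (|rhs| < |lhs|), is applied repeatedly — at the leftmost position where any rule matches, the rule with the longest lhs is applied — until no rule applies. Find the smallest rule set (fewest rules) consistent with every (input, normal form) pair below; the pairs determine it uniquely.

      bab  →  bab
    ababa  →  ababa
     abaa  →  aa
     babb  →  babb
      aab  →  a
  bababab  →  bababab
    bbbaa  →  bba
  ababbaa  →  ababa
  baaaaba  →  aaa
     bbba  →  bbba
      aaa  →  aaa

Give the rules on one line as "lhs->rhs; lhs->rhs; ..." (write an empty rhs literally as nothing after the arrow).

aab->a; baa->a

  | bab
  | ababa
  | abaa => aa
  | babb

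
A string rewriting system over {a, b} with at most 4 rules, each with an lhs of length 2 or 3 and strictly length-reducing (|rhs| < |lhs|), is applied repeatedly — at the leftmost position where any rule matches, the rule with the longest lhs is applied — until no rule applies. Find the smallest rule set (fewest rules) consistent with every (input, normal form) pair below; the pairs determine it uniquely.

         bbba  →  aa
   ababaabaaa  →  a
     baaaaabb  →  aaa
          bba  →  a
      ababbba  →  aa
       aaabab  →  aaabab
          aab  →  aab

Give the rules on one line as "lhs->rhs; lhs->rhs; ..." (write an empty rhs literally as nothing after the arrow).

  | bbba => aa
  | ababaabaaa => ababaaa => abaa => a
  | baaaaabb => aaabb => aaa
  | bba => a

baa->; bb->; bbb->a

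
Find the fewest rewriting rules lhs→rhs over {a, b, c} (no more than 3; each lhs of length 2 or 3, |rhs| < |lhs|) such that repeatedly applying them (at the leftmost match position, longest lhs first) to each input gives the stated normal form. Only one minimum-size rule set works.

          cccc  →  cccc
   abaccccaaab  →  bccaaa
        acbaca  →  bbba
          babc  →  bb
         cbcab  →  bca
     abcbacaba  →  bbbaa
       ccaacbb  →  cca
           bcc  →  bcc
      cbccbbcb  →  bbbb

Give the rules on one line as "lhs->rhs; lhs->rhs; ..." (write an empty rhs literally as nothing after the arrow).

ab->a; ac->b; cb->b

  | cccc
  | abaccccaaab => aaccccaaab => abcccaaab => acccaaab => bccaaab => bccaaa
  | acbaca => bbaca => bbba
  | babc => bac => bb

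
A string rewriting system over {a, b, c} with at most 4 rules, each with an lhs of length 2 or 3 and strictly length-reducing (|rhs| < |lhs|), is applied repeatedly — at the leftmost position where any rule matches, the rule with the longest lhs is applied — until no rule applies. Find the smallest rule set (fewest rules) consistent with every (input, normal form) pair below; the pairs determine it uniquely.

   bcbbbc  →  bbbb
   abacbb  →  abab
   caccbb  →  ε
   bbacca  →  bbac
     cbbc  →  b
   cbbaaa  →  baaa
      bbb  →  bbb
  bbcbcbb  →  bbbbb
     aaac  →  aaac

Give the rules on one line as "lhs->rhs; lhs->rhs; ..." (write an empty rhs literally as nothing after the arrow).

bc->b; ca->; cb->

  | bcbbbc => bbbbc => bbbb
  | abacbb => abab
  | caccbb => ccbb => cb => ε
  | bbacca => bbac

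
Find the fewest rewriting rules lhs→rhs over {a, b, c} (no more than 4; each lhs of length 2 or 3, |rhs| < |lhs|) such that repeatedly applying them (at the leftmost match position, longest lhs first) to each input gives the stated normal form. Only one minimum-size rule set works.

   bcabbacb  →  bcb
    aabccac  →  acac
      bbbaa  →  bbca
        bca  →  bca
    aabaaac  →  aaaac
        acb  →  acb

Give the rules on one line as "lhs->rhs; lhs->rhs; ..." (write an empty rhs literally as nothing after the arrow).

ab->; ba->c; cc->c

  | bcabbacb => bcbacb => bcccb => bccb => bcb
  | aabccac => accac => acac
  | bbbaa => bbca
  | bca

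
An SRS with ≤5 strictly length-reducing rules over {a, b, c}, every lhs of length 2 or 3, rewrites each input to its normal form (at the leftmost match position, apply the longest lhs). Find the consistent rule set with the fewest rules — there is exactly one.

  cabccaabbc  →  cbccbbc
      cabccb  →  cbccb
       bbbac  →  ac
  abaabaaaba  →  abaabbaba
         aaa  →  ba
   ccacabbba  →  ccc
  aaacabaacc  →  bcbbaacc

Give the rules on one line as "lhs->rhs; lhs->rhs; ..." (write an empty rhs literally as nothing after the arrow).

aaa->ba; aca->cb; bbb->; ca->c

  | cabccaabbc => cbccaabbc => cbccabbc => cbccbbc
  | cabccb => cbccb
  | bbbac => ac
  | abaabaaaba => abaabbaba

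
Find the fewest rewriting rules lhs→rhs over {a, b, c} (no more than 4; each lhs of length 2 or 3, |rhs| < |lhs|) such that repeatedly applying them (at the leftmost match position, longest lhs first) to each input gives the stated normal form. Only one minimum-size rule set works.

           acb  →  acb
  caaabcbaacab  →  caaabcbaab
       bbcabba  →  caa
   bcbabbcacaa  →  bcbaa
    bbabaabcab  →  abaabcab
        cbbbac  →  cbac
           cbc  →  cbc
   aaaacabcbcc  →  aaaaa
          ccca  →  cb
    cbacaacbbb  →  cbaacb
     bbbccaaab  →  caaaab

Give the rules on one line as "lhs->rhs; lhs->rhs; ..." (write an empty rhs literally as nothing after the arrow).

  | acb
  | caaabcbaacab => caaabcbaab
  | bbcabba => cabba => caa
  | bcbabbcacaa => bcbacacaa => bcbacaa => bcbaa

aca->a; bb->; bcc->ca; cca->b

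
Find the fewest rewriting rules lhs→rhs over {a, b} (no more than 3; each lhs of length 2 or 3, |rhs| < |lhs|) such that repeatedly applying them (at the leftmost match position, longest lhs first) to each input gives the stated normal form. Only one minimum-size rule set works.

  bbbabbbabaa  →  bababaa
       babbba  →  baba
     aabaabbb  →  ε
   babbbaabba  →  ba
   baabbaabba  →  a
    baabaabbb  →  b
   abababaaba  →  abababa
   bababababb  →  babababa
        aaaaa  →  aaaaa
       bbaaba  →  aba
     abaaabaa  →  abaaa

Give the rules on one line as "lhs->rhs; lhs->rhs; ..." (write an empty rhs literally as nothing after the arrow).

  | bbbabbbabaa => babbbabaa => bababaa
  | babbba => baba
  | aabaabbb => aabbb => bb => ε
  | babbbaabba => babaabba => babba => ba

aab->; bb->; bba->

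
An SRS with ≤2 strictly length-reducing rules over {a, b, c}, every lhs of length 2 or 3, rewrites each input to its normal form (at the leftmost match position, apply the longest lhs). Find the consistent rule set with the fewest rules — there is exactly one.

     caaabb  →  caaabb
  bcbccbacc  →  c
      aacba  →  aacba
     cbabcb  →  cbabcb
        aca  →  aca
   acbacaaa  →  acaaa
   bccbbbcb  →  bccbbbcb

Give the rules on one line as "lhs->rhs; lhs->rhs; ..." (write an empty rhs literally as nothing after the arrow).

bac->; cbc->a

  | caaabb
  | bcbccbacc => bacbacc => bacc => c
  | aacba
  | cbabcb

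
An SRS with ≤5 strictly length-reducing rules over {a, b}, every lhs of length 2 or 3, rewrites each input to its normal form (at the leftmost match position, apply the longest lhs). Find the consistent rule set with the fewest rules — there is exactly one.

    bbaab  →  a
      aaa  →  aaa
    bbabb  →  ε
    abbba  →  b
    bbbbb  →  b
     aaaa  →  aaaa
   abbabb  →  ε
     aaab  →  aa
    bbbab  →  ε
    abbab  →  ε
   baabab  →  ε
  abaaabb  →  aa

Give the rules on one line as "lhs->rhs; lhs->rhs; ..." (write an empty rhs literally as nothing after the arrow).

ab->; abb->; ba->b; bb->

  | bbaab => aab => a
  | aaa
  | bbabb => abb => ε
  | abbba => ba => b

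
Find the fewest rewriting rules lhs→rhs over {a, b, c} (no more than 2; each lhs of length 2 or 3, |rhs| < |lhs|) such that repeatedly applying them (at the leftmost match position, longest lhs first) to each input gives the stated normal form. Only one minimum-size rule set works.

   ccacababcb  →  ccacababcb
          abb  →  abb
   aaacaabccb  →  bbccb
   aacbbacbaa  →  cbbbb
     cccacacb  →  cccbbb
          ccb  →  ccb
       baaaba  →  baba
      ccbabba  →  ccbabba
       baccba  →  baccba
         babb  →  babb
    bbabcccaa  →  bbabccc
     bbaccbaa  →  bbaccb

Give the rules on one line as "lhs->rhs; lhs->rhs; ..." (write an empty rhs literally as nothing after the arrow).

aa->; acb->bb

  | ccacababcb
  | abb
  | aaacaabccb => acaabccb => acbccb => bbccb
  | aacbbacbaa => cbbacbaa => cbbbbaa => cbbbb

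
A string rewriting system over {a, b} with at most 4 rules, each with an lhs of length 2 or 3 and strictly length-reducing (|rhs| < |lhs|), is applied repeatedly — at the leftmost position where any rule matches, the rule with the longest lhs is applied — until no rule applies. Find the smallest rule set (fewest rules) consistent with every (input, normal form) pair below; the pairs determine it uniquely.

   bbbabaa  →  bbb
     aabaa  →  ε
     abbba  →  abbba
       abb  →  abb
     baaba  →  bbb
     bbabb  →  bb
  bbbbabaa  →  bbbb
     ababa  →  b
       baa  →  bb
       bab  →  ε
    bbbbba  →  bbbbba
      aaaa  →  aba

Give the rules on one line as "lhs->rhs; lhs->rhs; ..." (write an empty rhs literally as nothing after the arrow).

  | bbbabaa => bbaa => bbb
  | aabaa => baaa => bab => ε
  | abbba
  | abb

aa->b; aaa->ab; aab->ba; bab->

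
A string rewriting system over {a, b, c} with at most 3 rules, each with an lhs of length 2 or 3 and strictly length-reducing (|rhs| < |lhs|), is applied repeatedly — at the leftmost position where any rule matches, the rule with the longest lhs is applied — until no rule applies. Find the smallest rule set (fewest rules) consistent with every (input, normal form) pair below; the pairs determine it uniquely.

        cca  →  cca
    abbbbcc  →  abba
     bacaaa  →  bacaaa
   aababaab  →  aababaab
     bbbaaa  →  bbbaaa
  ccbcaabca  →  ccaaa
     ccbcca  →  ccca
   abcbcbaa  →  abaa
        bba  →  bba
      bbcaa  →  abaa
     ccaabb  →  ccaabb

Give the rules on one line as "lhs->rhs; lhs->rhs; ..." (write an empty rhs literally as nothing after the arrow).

  | cca
  | abbbbcc => abbabc => abba
  | bacaaa
  | aababaab

bbc->ab; bc->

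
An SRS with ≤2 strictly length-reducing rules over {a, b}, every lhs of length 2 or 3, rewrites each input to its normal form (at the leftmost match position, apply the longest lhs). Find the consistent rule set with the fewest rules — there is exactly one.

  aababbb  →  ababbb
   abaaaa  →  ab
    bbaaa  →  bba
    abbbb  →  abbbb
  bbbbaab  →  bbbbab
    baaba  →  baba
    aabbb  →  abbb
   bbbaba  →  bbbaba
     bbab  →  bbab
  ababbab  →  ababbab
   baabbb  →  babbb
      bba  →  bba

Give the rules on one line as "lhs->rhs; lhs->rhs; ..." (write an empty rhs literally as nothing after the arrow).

aa->; aab->ab

  | aababbb => ababbb
  | abaaaa => abaa => ab
  | bbaaa => bba
  | abbbb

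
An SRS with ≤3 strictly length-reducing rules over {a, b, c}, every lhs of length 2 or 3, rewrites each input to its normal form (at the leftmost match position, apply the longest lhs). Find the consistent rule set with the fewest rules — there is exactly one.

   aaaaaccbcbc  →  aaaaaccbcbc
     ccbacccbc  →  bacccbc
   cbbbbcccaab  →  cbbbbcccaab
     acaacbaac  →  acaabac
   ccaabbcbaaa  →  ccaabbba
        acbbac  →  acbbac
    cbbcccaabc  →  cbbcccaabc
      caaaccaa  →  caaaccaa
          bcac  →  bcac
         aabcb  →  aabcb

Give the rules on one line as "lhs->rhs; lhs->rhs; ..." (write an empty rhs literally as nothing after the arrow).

  | aaaaaccbcbc
  | ccbacccbc => cbacccbc => bacccbc
  | cbbbbcccaab
  | acaacbaac => acaabaac => acaabac

baa->ba; cba->ba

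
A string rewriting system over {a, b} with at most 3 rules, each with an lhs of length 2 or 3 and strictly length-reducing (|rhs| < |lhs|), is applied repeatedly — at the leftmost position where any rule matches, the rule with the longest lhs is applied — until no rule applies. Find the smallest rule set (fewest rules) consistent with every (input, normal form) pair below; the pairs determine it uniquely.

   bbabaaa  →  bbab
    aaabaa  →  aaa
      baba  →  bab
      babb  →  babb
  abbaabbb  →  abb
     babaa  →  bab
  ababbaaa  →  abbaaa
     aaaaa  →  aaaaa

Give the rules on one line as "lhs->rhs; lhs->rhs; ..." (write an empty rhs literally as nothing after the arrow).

  | bbabaaa => bbabaa => bbaba => bbab
  | aaabaa => aaa
  | baba => bab
  | babb

aab->; aba->ab; bbb->bb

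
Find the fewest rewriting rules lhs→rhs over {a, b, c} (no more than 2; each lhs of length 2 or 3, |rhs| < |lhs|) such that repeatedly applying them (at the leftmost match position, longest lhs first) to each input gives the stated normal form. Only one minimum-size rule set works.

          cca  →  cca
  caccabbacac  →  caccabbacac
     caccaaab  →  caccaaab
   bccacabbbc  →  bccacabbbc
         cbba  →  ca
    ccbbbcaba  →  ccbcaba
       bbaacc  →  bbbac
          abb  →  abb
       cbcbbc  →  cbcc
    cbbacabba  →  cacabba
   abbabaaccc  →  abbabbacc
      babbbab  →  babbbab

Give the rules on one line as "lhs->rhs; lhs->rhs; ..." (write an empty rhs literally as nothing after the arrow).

aac->ba; cbb->c

  | cca
  | caccabbacac
  | caccaaab
  | bccacabbbc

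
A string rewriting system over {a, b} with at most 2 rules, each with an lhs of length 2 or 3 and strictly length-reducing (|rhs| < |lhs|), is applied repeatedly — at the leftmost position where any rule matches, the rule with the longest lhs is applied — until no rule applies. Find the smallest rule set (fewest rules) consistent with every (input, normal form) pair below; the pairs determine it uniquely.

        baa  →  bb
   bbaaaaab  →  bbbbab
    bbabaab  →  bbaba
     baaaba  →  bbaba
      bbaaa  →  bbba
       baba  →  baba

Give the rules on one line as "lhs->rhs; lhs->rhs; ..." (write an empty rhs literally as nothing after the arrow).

aa->b; aab->a

  | baa => bb
  | bbaaaaab => bbbaaab => bbbbab
  | bbabaab => bbaba
  | baaaba => bbaba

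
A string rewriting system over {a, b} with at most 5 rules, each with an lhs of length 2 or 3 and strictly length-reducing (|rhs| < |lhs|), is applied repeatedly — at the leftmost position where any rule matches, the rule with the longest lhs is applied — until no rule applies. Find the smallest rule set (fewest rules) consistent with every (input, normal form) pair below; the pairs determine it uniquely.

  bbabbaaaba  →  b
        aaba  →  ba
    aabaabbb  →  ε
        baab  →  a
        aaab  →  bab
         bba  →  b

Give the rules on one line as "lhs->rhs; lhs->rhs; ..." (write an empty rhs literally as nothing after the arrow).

  | bbabbaaaba => aabbaaaba => bbaaaba => aaaaba => baaba => bba => aa => b
  | aaba => ba
  | aabaabbb => baabbb => bbbb => abb => ε
  | baab => bb => a

aa->b; aab->b; abb->; bb->a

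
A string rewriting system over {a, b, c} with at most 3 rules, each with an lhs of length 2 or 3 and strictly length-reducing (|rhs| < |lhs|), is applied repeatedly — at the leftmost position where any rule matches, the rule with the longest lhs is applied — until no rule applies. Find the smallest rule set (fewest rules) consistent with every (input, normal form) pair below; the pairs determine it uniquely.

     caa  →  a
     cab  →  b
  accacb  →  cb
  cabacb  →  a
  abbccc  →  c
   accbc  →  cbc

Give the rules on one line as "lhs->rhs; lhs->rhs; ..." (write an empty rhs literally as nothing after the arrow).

ac->; bb->a; ca->

  | caa => a
  | cab => b
  | accacb => cacb => cb
  | cabacb => bacb => bb => a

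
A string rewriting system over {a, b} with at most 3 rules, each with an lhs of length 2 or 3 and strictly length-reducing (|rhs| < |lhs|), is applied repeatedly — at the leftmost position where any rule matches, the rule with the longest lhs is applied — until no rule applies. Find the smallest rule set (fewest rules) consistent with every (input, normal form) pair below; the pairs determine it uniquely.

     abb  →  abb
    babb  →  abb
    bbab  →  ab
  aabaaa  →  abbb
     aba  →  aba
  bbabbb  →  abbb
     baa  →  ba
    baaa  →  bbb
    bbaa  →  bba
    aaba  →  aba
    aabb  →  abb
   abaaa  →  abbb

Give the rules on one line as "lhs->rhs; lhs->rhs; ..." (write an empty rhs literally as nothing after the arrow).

  | abb
  | babb => abb
  | bbab => bab => ab
  | aabaaa => abaaa => abbb

aa->a; aaa->bb; bab->ab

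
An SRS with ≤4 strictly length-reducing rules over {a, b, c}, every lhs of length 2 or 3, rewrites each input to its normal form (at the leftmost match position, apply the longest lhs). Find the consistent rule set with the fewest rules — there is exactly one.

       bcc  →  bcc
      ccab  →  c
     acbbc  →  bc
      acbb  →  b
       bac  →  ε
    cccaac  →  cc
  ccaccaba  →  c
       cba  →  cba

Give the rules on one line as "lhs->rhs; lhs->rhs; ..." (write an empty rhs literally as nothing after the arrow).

  | bcc
  | ccab => cbb => c
  | acbbc => bbbc => bc
  | acbb => bbb => b

ac->b; bb->; ca->b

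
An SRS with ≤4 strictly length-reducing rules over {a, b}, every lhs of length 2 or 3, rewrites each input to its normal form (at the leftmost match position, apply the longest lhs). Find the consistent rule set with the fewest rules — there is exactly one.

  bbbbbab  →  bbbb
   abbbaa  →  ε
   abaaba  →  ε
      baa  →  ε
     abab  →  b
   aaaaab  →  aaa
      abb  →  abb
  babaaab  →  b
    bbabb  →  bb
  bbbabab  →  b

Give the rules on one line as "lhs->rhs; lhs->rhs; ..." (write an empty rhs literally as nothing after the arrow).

  | bbbbbab => bbbb
  | abbbaa => aba => ε
  | abaaba => aba => ε
  | baa => ε

aab->; aba->; baa->; bba->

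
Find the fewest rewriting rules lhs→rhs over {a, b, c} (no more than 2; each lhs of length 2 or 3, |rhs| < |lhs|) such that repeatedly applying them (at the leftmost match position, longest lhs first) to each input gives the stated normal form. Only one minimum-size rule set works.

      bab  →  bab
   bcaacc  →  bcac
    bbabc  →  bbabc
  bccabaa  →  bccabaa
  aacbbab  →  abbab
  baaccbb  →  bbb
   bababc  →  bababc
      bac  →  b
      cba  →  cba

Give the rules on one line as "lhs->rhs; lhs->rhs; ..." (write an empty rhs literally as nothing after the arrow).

aac->a; bac->b

  | bab
  | bcaacc => bcac
  | bbabc
  | bccabaa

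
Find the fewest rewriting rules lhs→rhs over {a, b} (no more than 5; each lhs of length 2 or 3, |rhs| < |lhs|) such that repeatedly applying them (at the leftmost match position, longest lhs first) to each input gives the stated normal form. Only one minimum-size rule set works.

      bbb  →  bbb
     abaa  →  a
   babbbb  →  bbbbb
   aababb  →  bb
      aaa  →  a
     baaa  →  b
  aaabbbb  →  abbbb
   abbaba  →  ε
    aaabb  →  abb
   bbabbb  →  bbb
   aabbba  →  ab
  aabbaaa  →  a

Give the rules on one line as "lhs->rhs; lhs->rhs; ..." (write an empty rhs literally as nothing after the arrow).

aa->a; aba->; ba->b; bba->

  | bbb
  | abaa => a
  | babbbb => bbbbb
  | aababb => ababb => bb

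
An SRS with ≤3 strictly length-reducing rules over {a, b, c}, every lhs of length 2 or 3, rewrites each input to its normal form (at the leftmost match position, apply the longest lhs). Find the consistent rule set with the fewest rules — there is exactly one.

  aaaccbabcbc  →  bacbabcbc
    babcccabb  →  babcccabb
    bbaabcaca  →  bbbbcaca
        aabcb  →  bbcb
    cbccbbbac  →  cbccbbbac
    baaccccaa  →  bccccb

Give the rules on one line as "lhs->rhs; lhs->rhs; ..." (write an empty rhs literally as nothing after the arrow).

aa->b; aac->c; acc->ac

  | aaaccbabcbc => baccbabcbc => bacbabcbc
  | babcccabb
  | bbaabcaca => bbbbcaca
  | aabcb => bbcb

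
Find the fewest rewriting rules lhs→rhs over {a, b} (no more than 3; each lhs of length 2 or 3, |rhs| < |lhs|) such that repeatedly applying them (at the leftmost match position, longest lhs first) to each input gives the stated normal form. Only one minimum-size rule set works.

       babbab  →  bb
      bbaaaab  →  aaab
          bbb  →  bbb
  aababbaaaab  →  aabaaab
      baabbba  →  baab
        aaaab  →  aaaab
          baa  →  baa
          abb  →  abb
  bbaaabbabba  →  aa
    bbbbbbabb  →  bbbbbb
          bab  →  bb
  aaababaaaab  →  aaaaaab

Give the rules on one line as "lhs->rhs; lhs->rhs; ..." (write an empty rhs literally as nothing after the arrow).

  | babbab => bbbab => bb
  | bbaaaab => aaab
  | bbb
  | aababbaaaab => aabbbaaaab => aabaaab

bab->bb; bba->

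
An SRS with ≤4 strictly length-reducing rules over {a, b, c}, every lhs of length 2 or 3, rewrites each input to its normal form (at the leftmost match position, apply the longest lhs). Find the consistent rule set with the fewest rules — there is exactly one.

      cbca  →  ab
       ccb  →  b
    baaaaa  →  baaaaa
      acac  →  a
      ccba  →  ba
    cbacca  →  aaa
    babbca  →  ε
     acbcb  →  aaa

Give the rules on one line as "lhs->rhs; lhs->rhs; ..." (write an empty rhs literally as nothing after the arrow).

aba->c; bc->; ca->b; cb->a

  | cbca => aca => ab
  | ccb => ca => b
  | baaaaa
  | acac => abc => a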